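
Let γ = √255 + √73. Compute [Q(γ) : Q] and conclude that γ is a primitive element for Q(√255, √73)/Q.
[Q(γ) : Q] = 4 (equivalently, Q(γ) = Q(√255, √73))

Obviously Q(γ) ⊆ Q(√255, √73), and [Q(√255, √73):Q] = 4 (since 255, 73 are distinct squarefree integers > 1 with 18615 not a perfect square). To show equality we compute the minimal polynomial of γ. From γ = √255 + √73: γ^2 = 255 + 2√(18615) + 73 = 328 + 2√(18615), so γ^2 - 328 = 2√(18615); squaring, (γ^2 - 328)^2 = 4·18615, i.e. γ^4 - 656γ^2 + 107584 - 74460 = 0, i.e. γ^4 - 656γ^2 + 33124 = 0. So γ is a root of x^4 - 656x^2 + 33124. This polynomial is irreducible over Q: it has no rational root (each ±√255 ± √73 is irrational), and any factorization into two quadratics over Q would force √(18615) ∈ Q (pairing opposite roots) or √255, √73 ∈ Q (other pairings), all impossible. Hence [Q(γ):Q] = 4 = [Q(√255, √73):Q], so Q(γ) = Q(√255, √73).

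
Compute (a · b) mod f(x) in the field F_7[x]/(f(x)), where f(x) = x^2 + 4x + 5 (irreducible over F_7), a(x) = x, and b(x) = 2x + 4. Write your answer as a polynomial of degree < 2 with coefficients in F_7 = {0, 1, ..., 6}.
a · b ≡ 3x + 4 (mod f(x))

Multiply in F_7[x]: a(x)·b(x) = (x)·(2x + 4) = 2x^2 + 4x. This has degree ≥ 2, so divide by f(x) over F_7: 2x^2 + 4x = (2)·(x^2 + 4x + 5) + (3x + 4). Hence a·b ≡ 3x + 4 (mod f). (F_7[x]/(f) is a field with 7^2 = 49 elements since f is irreducible of degree 2.)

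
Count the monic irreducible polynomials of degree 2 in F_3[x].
There are 3 monic irreducible polynomials of degree 2 over F_3

Each element of F_{3^2} that lies in no proper subfield is a root of exactly one monic irreducible of degree 2 over F_3, and each such polynomial has 2 distinct roots in F_{3^2}. By Möbius inversion the count is N_3(2) = (1/2) Σ_{d|2} μ(2/d) · 3^d = (1/2)(μ(2)·3^1 + μ(1)·3^2) = 6/2 = 3.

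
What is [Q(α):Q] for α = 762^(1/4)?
[Q(α):Q] = 4

α is a root of x^4 - 762. By Eisenstein's criterion at the prime p = 2 (which divides the constant term 762 but p^2 = 4 does not, since 762 is squarefree), x^4 - 762 is irreducible over Q. Hence [Q(α):Q] = 4.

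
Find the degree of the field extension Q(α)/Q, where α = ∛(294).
[Q(α):Q] = 3

The minimal polynomial of α is x^3 - 294, irreducible over Q since 294 is not a perfect cube (so x^3 - 294 has no rational root). Hence [Q(α):Q] = deg(m_α) = 3.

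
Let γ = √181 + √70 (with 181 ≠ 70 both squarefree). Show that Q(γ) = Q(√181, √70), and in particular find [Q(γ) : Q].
[Q(γ) : Q] = 4 (equivalently, Q(γ) = Q(√181, √70))

Obviously Q(γ) ⊆ Q(√181, √70), and [Q(√181, √70):Q] = 4 (since 181, 70 are distinct squarefree integers > 1 with 12670 not a perfect square). To show equality we compute the minimal polynomial of γ. From γ = √181 + √70: γ^2 = 181 + 2√(12670) + 70 = 251 + 2√(12670), so γ^2 - 251 = 2√(12670); squaring, (γ^2 - 251)^2 = 4·12670, i.e. γ^4 - 502γ^2 + 63001 - 50680 = 0, i.e. γ^4 - 502γ^2 + 12321 = 0. So γ is a root of x^4 - 502x^2 + 12321. This polynomial is irreducible over Q: it has no rational root (each ±√181 ± √70 is irrational), and any factorization into two quadratics over Q would force √(12670) ∈ Q (pairing opposite roots) or √181, √70 ∈ Q (other pairings), all impossible. Hence [Q(γ):Q] = 4 = [Q(√181, √70):Q], so Q(γ) = Q(√181, √70).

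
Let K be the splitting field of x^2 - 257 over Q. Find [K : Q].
[K : Q] = 2

f(x) = x^2 - 257 factors as (x - √257)(x + √257). The splitting field is K = Q(√257). Since 257 is squarefree and > 1, it is not a perfect square, so x^2 - 257 is irreducible over Q and [Q(√257) : Q] = 2. Hence [K : Q] = 2.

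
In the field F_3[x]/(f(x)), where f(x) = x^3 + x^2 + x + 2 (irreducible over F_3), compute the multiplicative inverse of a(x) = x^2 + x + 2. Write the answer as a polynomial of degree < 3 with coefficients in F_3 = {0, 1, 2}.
a(x)^(-1) ≡ x^2 + 2 (mod f(x))

Since f is irreducible over F_3, F_3[x]/(f) is a field and a(x) ≠ 0 has an inverse. Apply the extended Euclidean algorithm to f(x) and a(x) in F_3[x]: f(x) = (x)·a(x) + (2x + 2);  a(x) = (2x)·(2x + 2) + (2). The last nonzero remainder is the constant 2 = gcd(f, a) in F_3. Back-substituting through the division chain expresses 2 = s(x)·a(x) + t(x)·f(x) with s(x) ≡ 2x^2 + 1 (mod f), so (2x^2 + 1)·a(x) ≡ 2 (mod f). Multiplying by 2^(-1) ≡ 2 in F_3 gives a(x)^(-1) ≡ 2·(2x^2 + 1) ≡ x^2 + 2 (mod f). Check: (x^2 + x + 2)·(x^2 + 2) = x^4 + x^3 + x^2 + 2x + 1 ≡ 1 (mod x^3 + x^2 + x + 2).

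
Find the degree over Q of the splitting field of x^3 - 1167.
[K : Q] = 6

The roots of x^3 - 1167 are ∛1167, ω∛1167, ω^2∛1167 where ω = e^(2πi/3) is a primitive cube root of unity, so K = Q(∛1167, ω). Now [Q(∛1167):Q] = 3 (since 1167 is not a perfect cube, x^3 - 1167 is irreducible) and [Q(ω):Q] = 2. Both 2 and 3 divide [K:Q], and [K:Q] ≤ 3·2 = 6, so [K:Q] = 6. (Equivalently: Q(∛1167) ⊂ R but ω ∉ R, so [K : Q(∛1167)] = 2.)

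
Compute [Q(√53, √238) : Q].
[Q(√53, √238) : Q] = 4

[Q(√53):Q] = 2 (min poly x^2 - 53, irreducible since 53 is squarefree > 1). For the top step, suppose √238 ∈ Q(√53), say √238 = c + d√53 with c, d ∈ Q. Squaring: 238 = c^2 + 53d^2 + 2cd√53. Since √53 ∉ Q this forces 2cd = 0. If d = 0 then √238 = c ∈ Q, contradicting 238 squarefree > 1. If c = 0 then 238 = 53d^2, so 53·238 = (53d)^2 is a perfect square in Q — but 53·238 = 12614 is not a perfect square (since 53 and 238 are distinct squarefree integers). Contradiction. Hence √238 ∉ Q(√53), so x^2 - 238 stays irreducible over Q(√53) and [Q(√53, √238) : Q(√53)] = 2. By the tower law, [Q(√53, √238) : Q] = 2 · 2 = 4.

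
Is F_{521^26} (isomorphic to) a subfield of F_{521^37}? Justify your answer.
No: F_{521^26} is not a subfield of F_{521^37}

F_{p^m} embeds in F_{p^n} iff m | n. Here 26 ∤ 37 (since 37 = 1·26 + 11 with remainder 11 ≠ 0), so F_{521^26} is not a subfield of F_{521^37}. Equivalently: if it were, the tower law would give 26 = [F_{521^26}:F_521] dividing [F_{521^37}:F_521] = 37, contradiction.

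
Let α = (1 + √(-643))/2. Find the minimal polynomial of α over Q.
m_α(x) = x^2 - x + 161

From 2α - 1 = √(-643), squaring gives (2α - 1)^2 = -643, i.e. 4α^2 - 4α + 1 = -643, so α^2 - α + (1 + 643)/4 = 0. Since -643 ≡ 1 (mod 4), (1 + 643)/4 = 161 ∈ Z. The polynomial x^2 - x + 161 has discriminant 1 - 4·(161) = -643, which is not a perfect square in Q (d = -643 is squarefree and ≠ 1), so x^2 - x + 161 is irreducible over Q. It is the minimal polynomial of α.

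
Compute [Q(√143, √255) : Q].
[Q(√143, √255) : Q] = 4

[Q(√143):Q] = 2 (min poly x^2 - 143, irreducible since 143 is squarefree > 1). For the top step, suppose √255 ∈ Q(√143), say √255 = c + d√143 with c, d ∈ Q. Squaring: 255 = c^2 + 143d^2 + 2cd√143. Since √143 ∉ Q this forces 2cd = 0. If d = 0 then √255 = c ∈ Q, contradicting 255 squarefree > 1. If c = 0 then 255 = 143d^2, so 143·255 = (143d)^2 is a perfect square in Q — but 143·255 = 36465 is not a perfect square (since 143 and 255 are distinct squarefree integers). Contradiction. Hence √255 ∉ Q(√143), so x^2 - 255 stays irreducible over Q(√143) and [Q(√143, √255) : Q(√143)] = 2. By the tower law, [Q(√143, √255) : Q] = 2 · 2 = 4.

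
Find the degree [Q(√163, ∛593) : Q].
[Q(√163, ∛593) : Q] = 6

Let L = Q(√163, ∛593). Since Q(√163) ⊂ L and [Q(√163):Q] = 2, the tower law gives 2 | [L:Q]. Likewise Q(∛593) ⊂ L with [Q(∛593):Q] = 3 (because 593 is not a perfect cube), so 3 | [L:Q]. As gcd(2,3) = 1, [L:Q] is divisible by 6. Conversely L is generated over Q by √163 and ∛593, so [L:Q] ≤ 2·3 = 6. Therefore [Q(√163, ∛593) : Q] = 6.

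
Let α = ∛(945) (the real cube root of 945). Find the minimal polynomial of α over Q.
m_α(x) = x^3 - 945

α satisfies α^3 = 945, so x^3 - 945 annihilates α. By the rational root test, a rational root p/q (in lowest terms) of x^3 - 945 would satisfy p^3 = 945 q^3, forcing q = 1 and p^3 = 945; but 945 is not a perfect cube, contradiction. A monic cubic over Q with no rational root is irreducible (any nontrivial factorization would include a linear factor). Hence x^3 - 945 is the minimal polynomial of α, and in particular [Q(α):Q] = 3.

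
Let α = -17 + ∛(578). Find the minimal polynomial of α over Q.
m_α(x) = x^3 + 51x^2 + 867x + 4335

Set β = α + 17 = ∛(578), so β^3 = 578. Then (α + 17)^3 - 578 = 0, i.e. α is a root of g(x) = (x + 17)^3 - 578 = x^3 + 51x^2 + 867x + 4335. Since g(x) = h(x + 17) where h(x) = x^3 - 578, and h is irreducible over Q (because 578 is not a perfect cube, so h has no rational root, and a monic cubic with no rational root is irreducible), g is also irreducible (irreducibility is preserved under the substitution x → x + 17). Hence m_α(x) = x^3 + 51x^2 + 867x + 4335.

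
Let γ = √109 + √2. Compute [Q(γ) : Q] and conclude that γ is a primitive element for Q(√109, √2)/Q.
[Q(γ) : Q] = 4 (equivalently, Q(γ) = Q(√109, √2))

Obviously Q(γ) ⊆ Q(√109, √2), and [Q(√109, √2):Q] = 4 (since 109, 2 are distinct squarefree integers > 1 with 218 not a perfect square). To show equality we compute the minimal polynomial of γ. From γ = √109 + √2: γ^2 = 109 + 2√(218) + 2 = 111 + 2√(218), so γ^2 - 111 = 2√(218); squaring, (γ^2 - 111)^2 = 4·218, i.e. γ^4 - 222γ^2 + 12321 - 872 = 0, i.e. γ^4 - 222γ^2 + 11449 = 0. So γ is a root of x^4 - 222x^2 + 11449. This polynomial is irreducible over Q: it has no rational root (each ±√109 ± √2 is irrational), and any factorization into two quadratics over Q would force √(218) ∈ Q (pairing opposite roots) or √109, √2 ∈ Q (other pairings), all impossible. Hence [Q(γ):Q] = 4 = [Q(√109, √2):Q], so Q(γ) = Q(√109, √2).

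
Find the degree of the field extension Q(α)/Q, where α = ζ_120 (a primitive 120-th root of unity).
[Q(α):Q] = 32

The minimal polynomial of ζ_120 over Q is the 120-th cyclotomic polynomial Φ_120(x), which is irreducible over Q and has degree φ(120) = 32. Hence [Q(α):Q] = φ(120) = 32.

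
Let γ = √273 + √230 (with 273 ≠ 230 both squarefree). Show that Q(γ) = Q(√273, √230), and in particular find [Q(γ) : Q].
[Q(γ) : Q] = 4 (equivalently, Q(γ) = Q(√273, √230))

Obviously Q(γ) ⊆ Q(√273, √230), and [Q(√273, √230):Q] = 4 (since 273, 230 are distinct squarefree integers > 1 with 62790 not a perfect square). To show equality we compute the minimal polynomial of γ. From γ = √273 + √230: γ^2 = 273 + 2√(62790) + 230 = 503 + 2√(62790), so γ^2 - 503 = 2√(62790); squaring, (γ^2 - 503)^2 = 4·62790, i.e. γ^4 - 1006γ^2 + 253009 - 251160 = 0, i.e. γ^4 - 1006γ^2 + 1849 = 0. So γ is a root of x^4 - 1006x^2 + 1849. This polynomial is irreducible over Q: it has no rational root (each ±√273 ± √230 is irrational), and any factorization into two quadratics over Q would force √(62790) ∈ Q (pairing opposite roots) or √273, √230 ∈ Q (other pairings), all impossible. Hence [Q(γ):Q] = 4 = [Q(√273, √230):Q], so Q(γ) = Q(√273, √230).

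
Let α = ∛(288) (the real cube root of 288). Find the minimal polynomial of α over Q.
m_α(x) = x^3 - 288

α satisfies α^3 = 288, so x^3 - 288 annihilates α. By the rational root test, a rational root p/q (in lowest terms) of x^3 - 288 would satisfy p^3 = 288 q^3, forcing q = 1 and p^3 = 288; but 288 is not a perfect cube, contradiction. A monic cubic over Q with no rational root is irreducible (any nontrivial factorization would include a linear factor). Hence x^3 - 288 is the minimal polynomial of α, and in particular [Q(α):Q] = 3.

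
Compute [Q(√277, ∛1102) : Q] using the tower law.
[Q(√277, ∛1102) : Q] = 6

Let L = Q(√277, ∛1102). Since Q(√277) ⊂ L and [Q(√277):Q] = 2, the tower law gives 2 | [L:Q]. Likewise Q(∛1102) ⊂ L with [Q(∛1102):Q] = 3 (because 1102 is not a perfect cube), so 3 | [L:Q]. As gcd(2,3) = 1, [L:Q] is divisible by 6. Conversely L is generated over Q by √277 and ∛1102, so [L:Q] ≤ 2·3 = 6. Therefore [Q(√277, ∛1102) : Q] = 6.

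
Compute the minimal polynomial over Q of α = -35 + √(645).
m_α(x) = x^2 + 70x + 580

From α + 35 = √(645), squaring gives (α + 35)^2 = 645, i.e. α^2 + 70α + 1225 = 645, so α^2 + 70α + 580 = 0. The discriminant of x^2 + 70x + 580 is (70)^2 - 4·(580) = 4900 - 2320 = 2580, and 4·(645) is not a perfect square in Q since 645 is squarefree and ≠ 1. Hence x^2 + 70x + 580 is irreducible over Q and is the minimal polynomial of α.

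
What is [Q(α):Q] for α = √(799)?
[Q(α):Q] = 2

[Q(α):Q] equals the degree of the minimal polynomial of α. Here α^2 = 799 and x^2 - 799 is irreducible (d = 799 is squarefree, ≠ 1, hence not a square), so deg(m_α) = 2. Thus [Q(α):Q] = 2.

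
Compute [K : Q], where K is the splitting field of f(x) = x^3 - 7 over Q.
[K : Q] = 6

The roots of x^3 - 7 are ∛7, ω∛7, ω^2∛7 where ω = e^(2πi/3) is a primitive cube root of unity, so K = Q(∛7, ω). Now [Q(∛7):Q] = 3 (since 7 is not a perfect cube, x^3 - 7 is irreducible) and [Q(ω):Q] = 2. Both 2 and 3 divide [K:Q], and [K:Q] ≤ 3·2 = 6, so [K:Q] = 6. (Equivalently: Q(∛7) ⊂ R but ω ∉ R, so [K : Q(∛7)] = 2.)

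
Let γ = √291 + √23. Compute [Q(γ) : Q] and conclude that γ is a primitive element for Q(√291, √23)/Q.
[Q(γ) : Q] = 4 (equivalently, Q(γ) = Q(√291, √23))

Obviously Q(γ) ⊆ Q(√291, √23), and [Q(√291, √23):Q] = 4 (since 291, 23 are distinct squarefree integers > 1 with 6693 not a perfect square). To show equality we compute the minimal polynomial of γ. From γ = √291 + √23: γ^2 = 291 + 2√(6693) + 23 = 314 + 2√(6693), so γ^2 - 314 = 2√(6693); squaring, (γ^2 - 314)^2 = 4·6693, i.e. γ^4 - 628γ^2 + 98596 - 26772 = 0, i.e. γ^4 - 628γ^2 + 71824 = 0. So γ is a root of x^4 - 628x^2 + 71824. This polynomial is irreducible over Q: it has no rational root (each ±√291 ± √23 is irrational), and any factorization into two quadratics over Q would force √(6693) ∈ Q (pairing opposite roots) or √291, √23 ∈ Q (other pairings), all impossible. Hence [Q(γ):Q] = 4 = [Q(√291, √23):Q], so Q(γ) = Q(√291, √23).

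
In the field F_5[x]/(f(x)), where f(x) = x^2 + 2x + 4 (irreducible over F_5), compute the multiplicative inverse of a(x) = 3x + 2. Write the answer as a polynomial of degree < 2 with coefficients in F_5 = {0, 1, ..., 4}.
a(x)^(-1) ≡ 4x + 2 (mod f(x))

Since f is irreducible over F_5, F_5[x]/(f) is a field and a(x) ≠ 0 has an inverse. Apply the extended Euclidean algorithm to f(x) and a(x) in F_5[x]: f(x) = (2x + 1)·a(x) + (2). The last nonzero remainder is the constant 2 = gcd(f, a) in F_5. Back-substituting through the division chain expresses 2 = s(x)·a(x) + t(x)·f(x) with s(x) ≡ 3x + 4 (mod f), so (3x + 4)·a(x) ≡ 2 (mod f). Multiplying by 2^(-1) ≡ 3 in F_5 gives a(x)^(-1) ≡ 3·(3x + 4) ≡ 4x + 2 (mod f). Check: (3x + 2)·(4x + 2) = 2x^2 + 4x + 4 ≡ 1 (mod x^2 + 2x + 4).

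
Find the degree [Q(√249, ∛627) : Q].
[Q(√249, ∛627) : Q] = 6

Let L = Q(√249, ∛627). Since Q(√249) ⊂ L and [Q(√249):Q] = 2, the tower law gives 2 | [L:Q]. Likewise Q(∛627) ⊂ L with [Q(∛627):Q] = 3 (because 627 is not a perfect cube), so 3 | [L:Q]. As gcd(2,3) = 1, [L:Q] is divisible by 6. Conversely L is generated over Q by √249 and ∛627, so [L:Q] ≤ 2·3 = 6. Therefore [Q(√249, ∛627) : Q] = 6.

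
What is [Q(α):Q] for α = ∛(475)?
[Q(α):Q] = 3

The minimal polynomial of α is x^3 - 475, irreducible over Q since 475 is not a perfect cube (so x^3 - 475 has no rational root). Hence [Q(α):Q] = deg(m_α) = 3.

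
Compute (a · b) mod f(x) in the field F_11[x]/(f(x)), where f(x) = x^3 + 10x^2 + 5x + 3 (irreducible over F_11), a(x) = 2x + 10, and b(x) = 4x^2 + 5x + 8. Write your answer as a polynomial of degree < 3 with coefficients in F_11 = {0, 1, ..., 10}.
a · b ≡ 3x^2 + 4x + 1 (mod f(x))

Multiply in F_11[x]: a(x)·b(x) = (2x + 10)·(4x^2 + 5x + 8) = 8x^3 + 6x^2 + 3. This has degree ≥ 3, so divide by f(x) over F_11: 8x^3 + 6x^2 + 3 = (8)·(x^3 + 10x^2 + 5x + 3) + (3x^2 + 4x + 1). Hence a·b ≡ 3x^2 + 4x + 1 (mod f). (F_11[x]/(f) is a field with 11^3 = 1331 elements since f is irreducible of degree 3.)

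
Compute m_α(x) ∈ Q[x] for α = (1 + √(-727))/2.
m_α(x) = x^2 - x + 182

From 2α - 1 = √(-727), squaring gives (2α - 1)^2 = -727, i.e. 4α^2 - 4α + 1 = -727, so α^2 - α + (1 + 727)/4 = 0. Since -727 ≡ 1 (mod 4), (1 + 727)/4 = 182 ∈ Z. The polynomial x^2 - x + 182 has discriminant 1 - 4·(182) = -727, which is not a perfect square in Q (d = -727 is squarefree and ≠ 1), so x^2 - x + 182 is irreducible over Q. It is the minimal polynomial of α.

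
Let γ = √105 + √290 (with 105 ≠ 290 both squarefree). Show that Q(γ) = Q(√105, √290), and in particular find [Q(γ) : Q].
[Q(γ) : Q] = 4 (equivalently, Q(γ) = Q(√105, √290))

Obviously Q(γ) ⊆ Q(√105, √290), and [Q(√105, √290):Q] = 4 (since 105, 290 are distinct squarefree integers > 1 with 30450 not a perfect square). To show equality we compute the minimal polynomial of γ. From γ = √105 + √290: γ^2 = 105 + 2√(30450) + 290 = 395 + 2√(30450), so γ^2 - 395 = 2√(30450); squaring, (γ^2 - 395)^2 = 4·30450, i.e. γ^4 - 790γ^2 + 156025 - 121800 = 0, i.e. γ^4 - 790γ^2 + 34225 = 0. So γ is a root of x^4 - 790x^2 + 34225. This polynomial is irreducible over Q: it has no rational root (each ±√105 ± √290 is irrational), and any factorization into two quadratics over Q would force √(30450) ∈ Q (pairing opposite roots) or √105, √290 ∈ Q (other pairings), all impossible. Hence [Q(γ):Q] = 4 = [Q(√105, √290):Q], so Q(γ) = Q(√105, √290).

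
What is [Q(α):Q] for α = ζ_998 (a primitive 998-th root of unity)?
[Q(α):Q] = 498

The minimal polynomial of ζ_998 over Q is the 998-th cyclotomic polynomial Φ_998(x), which is irreducible over Q and has degree φ(998) = 498. Hence [Q(α):Q] = φ(998) = 498.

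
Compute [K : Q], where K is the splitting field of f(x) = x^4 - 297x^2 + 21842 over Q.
[K : Q] = 4

Solving the quadratic in x^2: x^2 = (297 ± √(297^2 - 4·21842))/2 = (297 ± √841)/2 = (297 ± 29)/2, giving x^2 = 134 or x^2 = 163. So f(x) = (x^2 - 134)(x^2 - 163) and the roots of f are ±√134, ±√163. Hence the splitting field is K = Q(√134, √163). Since 134 and 163 are distinct squarefree integers > 1, their product 21842 is not a perfect square, so √163 ∉ Q(√134). By the tower law [K:Q] = [Q(√134,√163):Q(√134)] · [Q(√134):Q] = 2 · 2 = 4.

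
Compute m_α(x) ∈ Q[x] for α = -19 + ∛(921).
m_α(x) = x^3 + 57x^2 + 1083x + 5938

Set β = α + 19 = ∛(921), so β^3 = 921. Then (α + 19)^3 - 921 = 0, i.e. α is a root of g(x) = (x + 19)^3 - 921 = x^3 + 57x^2 + 1083x + 5938. Since g(x) = h(x + 19) where h(x) = x^3 - 921, and h is irreducible over Q (because 921 is not a perfect cube, so h has no rational root, and a monic cubic with no rational root is irreducible), g is also irreducible (irreducibility is preserved under the substitution x → x + 19). Hence m_α(x) = x^3 + 57x^2 + 1083x + 5938.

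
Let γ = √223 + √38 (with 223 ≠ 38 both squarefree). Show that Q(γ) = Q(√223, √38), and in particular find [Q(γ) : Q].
[Q(γ) : Q] = 4 (equivalently, Q(γ) = Q(√223, √38))

Obviously Q(γ) ⊆ Q(√223, √38), and [Q(√223, √38):Q] = 4 (since 223, 38 are distinct squarefree integers > 1 with 8474 not a perfect square). To show equality we compute the minimal polynomial of γ. From γ = √223 + √38: γ^2 = 223 + 2√(8474) + 38 = 261 + 2√(8474), so γ^2 - 261 = 2√(8474); squaring, (γ^2 - 261)^2 = 4·8474, i.e. γ^4 - 522γ^2 + 68121 - 33896 = 0, i.e. γ^4 - 522γ^2 + 34225 = 0. So γ is a root of x^4 - 522x^2 + 34225. This polynomial is irreducible over Q: it has no rational root (each ±√223 ± √38 is irrational), and any factorization into two quadratics over Q would force √(8474) ∈ Q (pairing opposite roots) or √223, √38 ∈ Q (other pairings), all impossible. Hence [Q(γ):Q] = 4 = [Q(√223, √38):Q], so Q(γ) = Q(√223, √38).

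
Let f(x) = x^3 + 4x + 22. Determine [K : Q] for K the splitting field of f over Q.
[K : Q] = 6

By the rational root test, any rational root of the monic integer polynomial f(x) = x^3 + 4x + 22 must be an integer dividing the constant term 22, i.e. one of ±{1, 2, 11, 22}. Evaluating: f(1) = 27, f(-1) = 17, f(2) = 38, f(-2) = 6, f(11) = 1397, f(-11) = -1353, f(22) = 10758, f(-22) = -10714; none is 0, so f has no rational root and is therefore irreducible over Q (a cubic with no linear factor over a field is irreducible). For an irreducible cubic, the Galois group is A_3 or S_3 according as the discriminant disc(f) = -4a^3 - 27b^2 = -4·(4)^3 - 27·(22)^2 = -13324 is or is not a square in Q. Here disc(f) = -13324 is not a perfect square in Q, so the Galois group of f over Q is not contained in A_3 and must be all of S_3. The splitting field has degree |S_3| = 6 over Q, so [K : Q] = 6.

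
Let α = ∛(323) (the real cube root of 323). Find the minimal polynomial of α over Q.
m_α(x) = x^3 - 323

α satisfies α^3 = 323, so x^3 - 323 annihilates α. By the rational root test, a rational root p/q (in lowest terms) of x^3 - 323 would satisfy p^3 = 323 q^3, forcing q = 1 and p^3 = 323; but 323 is not a perfect cube, contradiction. A monic cubic over Q with no rational root is irreducible (any nontrivial factorization would include a linear factor). Hence x^3 - 323 is the minimal polynomial of α, and in particular [Q(α):Q] = 3.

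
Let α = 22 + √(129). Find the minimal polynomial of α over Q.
m_α(x) = x^2 - 44x + 355

From α - 22 = √(129), squaring gives (α - 22)^2 = 129, i.e. α^2 - 44α + 484 = 129, so α^2 - 44α + 355 = 0. The discriminant of x^2 - 44x + 355 is (-44)^2 - 4·(355) = 1936 - 1420 = 516, and 4·(129) is not a perfect square in Q since 129 is squarefree and ≠ 1. Hence x^2 - 44x + 355 is irreducible over Q and is the minimal polynomial of α.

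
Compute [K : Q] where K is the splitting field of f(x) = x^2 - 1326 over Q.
[K : Q] = 2

f(x) = x^2 - 1326 factors as (x - √1326)(x + √1326). The splitting field is K = Q(√1326). Since 1326 is squarefree and > 1, it is not a perfect square, so x^2 - 1326 is irreducible over Q and [Q(√1326) : Q] = 2. Hence [K : Q] = 2.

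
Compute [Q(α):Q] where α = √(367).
[Q(α):Q] = 2

[Q(α):Q] equals the degree of the minimal polynomial of α. Here α^2 = 367 and x^2 - 367 is irreducible (d = 367 is squarefree, ≠ 1, hence not a square), so deg(m_α) = 2. Thus [Q(α):Q] = 2.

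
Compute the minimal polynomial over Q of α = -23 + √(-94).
m_α(x) = x^2 + 46x + 623

From α + 23 = √(-94), squaring gives (α + 23)^2 = -94, i.e. α^2 + 46α + 529 = -94, so α^2 + 46α + 623 = 0. The discriminant of x^2 + 46x + 623 is (46)^2 - 4·(623) = 2116 - 2492 = -376, and 4·(-94) is not a perfect square in Q since -94 is squarefree and ≠ 1. Hence x^2 + 46x + 623 is irreducible over Q and is the minimal polynomial of α.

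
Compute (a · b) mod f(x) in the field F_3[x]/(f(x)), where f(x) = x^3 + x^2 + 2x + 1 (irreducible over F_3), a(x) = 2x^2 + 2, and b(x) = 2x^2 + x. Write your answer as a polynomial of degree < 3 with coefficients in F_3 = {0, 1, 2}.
a · b ≡ x^2 + 2x + 2 (mod f(x))

Multiply in F_3[x]: a(x)·b(x) = (2x^2 + 2)·(2x^2 + x) = x^4 + 2x^3 + x^2 + 2x. This has degree ≥ 3, so divide by f(x) over F_3: x^4 + 2x^3 + x^2 + 2x = (x + 1)·(x^3 + x^2 + 2x + 1) + (x^2 + 2x + 2). Hence a·b ≡ x^2 + 2x + 2 (mod f). (F_3[x]/(f) is a field with 3^3 = 27 elements since f is irreducible of degree 3.)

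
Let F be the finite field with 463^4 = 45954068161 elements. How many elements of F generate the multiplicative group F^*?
There are φ(45954068160) = 7927234560 primitive elements

F_q^* is cyclic of order q - 1 = 45954068160. A cyclic group of order m has exactly φ(m) generators. Here m = 45954068160 = 2^6 · 3 · 5 · 7 · 11 · 13 · 17 · 29 · 97, so the number of primitive elements is φ(45954068160) = 7927234560.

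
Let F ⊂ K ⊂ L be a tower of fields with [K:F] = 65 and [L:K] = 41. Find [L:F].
[L:F] = 2665

The tower law says that for any tower of field extensions F ⊂ K ⊂ L with finite degrees, [L:F] = [L:K] · [K:F]. Here this gives [L:F] = 41 · 65 = 2665.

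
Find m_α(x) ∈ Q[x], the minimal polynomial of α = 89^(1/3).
m_α(x) = x^3 - 89

α satisfies α^3 = 89, so x^3 - 89 annihilates α. By the rational root test, a rational root p/q (in lowest terms) of x^3 - 89 would satisfy p^3 = 89 q^3, forcing q = 1 and p^3 = 89; but 89 is not a perfect cube, contradiction. A monic cubic over Q with no rational root is irreducible (any nontrivial factorization would include a linear factor). Hence x^3 - 89 is the minimal polynomial of α, and in particular [Q(α):Q] = 3.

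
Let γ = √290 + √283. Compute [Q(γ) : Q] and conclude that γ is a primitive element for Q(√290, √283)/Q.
[Q(γ) : Q] = 4 (equivalently, Q(γ) = Q(√290, √283))

Obviously Q(γ) ⊆ Q(√290, √283), and [Q(√290, √283):Q] = 4 (since 290, 283 are distinct squarefree integers > 1 with 82070 not a perfect square). To show equality we compute the minimal polynomial of γ. From γ = √290 + √283: γ^2 = 290 + 2√(82070) + 283 = 573 + 2√(82070), so γ^2 - 573 = 2√(82070); squaring, (γ^2 - 573)^2 = 4·82070, i.e. γ^4 - 1146γ^2 + 328329 - 328280 = 0, i.e. γ^4 - 1146γ^2 + 49 = 0. So γ is a root of x^4 - 1146x^2 + 49. This polynomial is irreducible over Q: it has no rational root (each ±√290 ± √283 is irrational), and any factorization into two quadratics over Q would force √(82070) ∈ Q (pairing opposite roots) or √290, √283 ∈ Q (other pairings), all impossible. Hence [Q(γ):Q] = 4 = [Q(√290, √283):Q], so Q(γ) = Q(√290, √283).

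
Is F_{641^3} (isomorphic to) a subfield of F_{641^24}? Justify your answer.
Yes: F_{641^3} is a subfield of F_{641^24}

F_{p^m} embeds in F_{p^n} iff m | n (since F_{p^n} is the splitting field of x^(p^n) - x, and F_{p^m} ⊂ F_{p^n} forces p^n to be a power of p^m, i.e. m | n; conversely if m | n then every root of x^(p^m) - x is a root of x^(p^n) - x). Here 3 | 24 (since 24 = 8·3), so F_{641^3} is a subfield of F_{641^24}, and [F_{641^24} : F_{641^3}] = 24/3 = 8.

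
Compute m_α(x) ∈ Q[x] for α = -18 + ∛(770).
m_α(x) = x^3 + 54x^2 + 972x + 5062

Set β = α + 18 = ∛(770), so β^3 = 770. Then (α + 18)^3 - 770 = 0, i.e. α is a root of g(x) = (x + 18)^3 - 770 = x^3 + 54x^2 + 972x + 5062. Since g(x) = h(x + 18) where h(x) = x^3 - 770, and h is irreducible over Q (because 770 is not a perfect cube, so h has no rational root, and a monic cubic with no rational root is irreducible), g is also irreducible (irreducibility is preserved under the substitution x → x + 18). Hence m_α(x) = x^3 + 54x^2 + 972x + 5062.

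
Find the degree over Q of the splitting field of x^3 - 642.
[K : Q] = 6

The roots of x^3 - 642 are ∛642, ω∛642, ω^2∛642 where ω = e^(2πi/3) is a primitive cube root of unity, so K = Q(∛642, ω). Now [Q(∛642):Q] = 3 (since 642 is not a perfect cube, x^3 - 642 is irreducible) and [Q(ω):Q] = 2. Both 2 and 3 divide [K:Q], and [K:Q] ≤ 3·2 = 6, so [K:Q] = 6. (Equivalently: Q(∛642) ⊂ R but ω ∉ R, so [K : Q(∛642)] = 2.)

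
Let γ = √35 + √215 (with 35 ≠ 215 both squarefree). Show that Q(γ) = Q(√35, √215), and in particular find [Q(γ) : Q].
[Q(γ) : Q] = 4 (equivalently, Q(γ) = Q(√35, √215))

Obviously Q(γ) ⊆ Q(√35, √215), and [Q(√35, √215):Q] = 4 (since 35, 215 are distinct squarefree integers > 1 with 7525 not a perfect square). To show equality we compute the minimal polynomial of γ. From γ = √35 + √215: γ^2 = 35 + 2√(7525) + 215 = 250 + 2√(7525), so γ^2 - 250 = 2√(7525); squaring, (γ^2 - 250)^2 = 4·7525, i.e. γ^4 - 500γ^2 + 62500 - 30100 = 0, i.e. γ^4 - 500γ^2 + 32400 = 0. So γ is a root of x^4 - 500x^2 + 32400. This polynomial is irreducible over Q: it has no rational root (each ±√35 ± √215 is irrational), and any factorization into two quadratics over Q would force √(7525) ∈ Q (pairing opposite roots) or √35, √215 ∈ Q (other pairings), all impossible. Hence [Q(γ):Q] = 4 = [Q(√35, √215):Q], so Q(γ) = Q(√35, √215).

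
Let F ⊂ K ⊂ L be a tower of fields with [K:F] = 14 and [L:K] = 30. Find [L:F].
[L:F] = 420

The tower law says that for any tower of field extensions F ⊂ K ⊂ L with finite degrees, [L:F] = [L:K] · [K:F]. Here this gives [L:F] = 30 · 14 = 420.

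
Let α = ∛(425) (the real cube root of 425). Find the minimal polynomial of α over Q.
m_α(x) = x^3 - 425

α satisfies α^3 = 425, so x^3 - 425 annihilates α. By the rational root test, a rational root p/q (in lowest terms) of x^3 - 425 would satisfy p^3 = 425 q^3, forcing q = 1 and p^3 = 425; but 425 is not a perfect cube, contradiction. A monic cubic over Q with no rational root is irreducible (any nontrivial factorization would include a linear factor). Hence x^3 - 425 is the minimal polynomial of α, and in particular [Q(α):Q] = 3.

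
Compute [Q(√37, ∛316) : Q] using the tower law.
[Q(√37, ∛316) : Q] = 6

Let L = Q(√37, ∛316). Since Q(√37) ⊂ L and [Q(√37):Q] = 2, the tower law gives 2 | [L:Q]. Likewise Q(∛316) ⊂ L with [Q(∛316):Q] = 3 (because 316 is not a perfect cube), so 3 | [L:Q]. As gcd(2,3) = 1, [L:Q] is divisible by 6. Conversely L is generated over Q by √37 and ∛316, so [L:Q] ≤ 2·3 = 6. Therefore [Q(√37, ∛316) : Q] = 6.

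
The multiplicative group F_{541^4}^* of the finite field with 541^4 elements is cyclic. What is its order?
|F_{541^4}^*| = 85662167760

F_{541^4} has 541^4 = 85662167761 elements; its multiplicative group consists of all nonzero elements, so |F_{541^4}^*| = 85662167761 - 1 = 85662167760. (It is cyclic since any finite subgroup of the multiplicative group of a field is cyclic.)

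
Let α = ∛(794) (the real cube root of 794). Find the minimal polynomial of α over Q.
m_α(x) = x^3 - 794

α satisfies α^3 = 794, so x^3 - 794 annihilates α. By the rational root test, a rational root p/q (in lowest terms) of x^3 - 794 would satisfy p^3 = 794 q^3, forcing q = 1 and p^3 = 794; but 794 is not a perfect cube, contradiction. A monic cubic over Q with no rational root is irreducible (any nontrivial factorization would include a linear factor). Hence x^3 - 794 is the minimal polynomial of α, and in particular [Q(α):Q] = 3.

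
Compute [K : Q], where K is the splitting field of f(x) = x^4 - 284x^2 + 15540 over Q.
[K : Q] = 4

Solving the quadratic in x^2: x^2 = (284 ± √(284^2 - 4·15540))/2 = (284 ± √18496)/2 = (284 ± 136)/2, giving x^2 = 210 or x^2 = 74. So f(x) = (x^2 - 210)(x^2 - 74) and the roots of f are ±√210, ±√74. Hence the splitting field is K = Q(√210, √74). Since 210 and 74 are distinct squarefree integers > 1, their product 15540 is not a perfect square, so √74 ∉ Q(√210). By the tower law [K:Q] = [Q(√210,√74):Q(√210)] · [Q(√210):Q] = 2 · 2 = 4.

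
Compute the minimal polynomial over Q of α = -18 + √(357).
m_α(x) = x^2 + 36x - 33

From α + 18 = √(357), squaring gives (α + 18)^2 = 357, i.e. α^2 + 36α + 324 = 357, so α^2 + 36α - 33 = 0. The discriminant of x^2 + 36x - 33 is (36)^2 - 4·(-33) = 1296 + 132 = 1428, and 4·(357) is not a perfect square in Q since 357 is squarefree and ≠ 1. Hence x^2 + 36x - 33 is irreducible over Q and is the minimal polynomial of α.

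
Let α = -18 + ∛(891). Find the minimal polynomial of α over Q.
m_α(x) = x^3 + 54x^2 + 972x + 4941

Set β = α + 18 = ∛(891), so β^3 = 891. Then (α + 18)^3 - 891 = 0, i.e. α is a root of g(x) = (x + 18)^3 - 891 = x^3 + 54x^2 + 972x + 4941. Since g(x) = h(x + 18) where h(x) = x^3 - 891, and h is irreducible over Q (because 891 is not a perfect cube, so h has no rational root, and a monic cubic with no rational root is irreducible), g is also irreducible (irreducibility is preserved under the substitution x → x + 18). Hence m_α(x) = x^3 + 54x^2 + 972x + 4941.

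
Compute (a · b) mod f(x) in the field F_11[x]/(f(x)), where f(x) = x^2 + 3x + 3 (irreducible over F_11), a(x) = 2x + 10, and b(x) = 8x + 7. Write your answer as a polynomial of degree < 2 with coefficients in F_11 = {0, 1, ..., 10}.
a · b ≡ 2x (mod f(x))

Multiply in F_11[x]: a(x)·b(x) = (2x + 10)·(8x + 7) = 5x^2 + 6x + 4. This has degree ≥ 2, so divide by f(x) over F_11: 5x^2 + 6x + 4 = (5)·(x^2 + 3x + 3) + (2x). Hence a·b ≡ 2x (mod f). (F_11[x]/(f) is a field with 11^2 = 121 elements since f is irreducible of degree 2.)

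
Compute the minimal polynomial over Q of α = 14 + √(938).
m_α(x) = x^2 - 28x - 742

From α - 14 = √(938), squaring gives (α - 14)^2 = 938, i.e. α^2 - 28α + 196 = 938, so α^2 - 28α - 742 = 0. The discriminant of x^2 - 28x - 742 is (-28)^2 - 4·(-742) = 784 + 2968 = 3752, and 4·(938) is not a perfect square in Q since 938 is squarefree and ≠ 1. Hence x^2 - 28x - 742 is irreducible over Q and is the minimal polynomial of α.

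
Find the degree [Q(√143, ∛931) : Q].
[Q(√143, ∛931) : Q] = 6

Let L = Q(√143, ∛931). Since Q(√143) ⊂ L and [Q(√143):Q] = 2, the tower law gives 2 | [L:Q]. Likewise Q(∛931) ⊂ L with [Q(∛931):Q] = 3 (because 931 is not a perfect cube), so 3 | [L:Q]. As gcd(2,3) = 1, [L:Q] is divisible by 6. Conversely L is generated over Q by √143 and ∛931, so [L:Q] ≤ 2·3 = 6. Therefore [Q(√143, ∛931) : Q] = 6.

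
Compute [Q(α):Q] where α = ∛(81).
[Q(α):Q] = 3

The minimal polynomial of α is x^3 - 81, irreducible over Q since 81 is not a perfect cube (so x^3 - 81 has no rational root). Hence [Q(α):Q] = deg(m_α) = 3.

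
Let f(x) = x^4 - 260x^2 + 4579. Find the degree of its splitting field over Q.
[K : Q] = 4

Solving the quadratic in x^2: x^2 = (260 ± √(260^2 - 4·4579))/2 = (260 ± √49284)/2 = (260 ± 222)/2, giving x^2 = 19 or x^2 = 241. So f(x) = (x^2 - 19)(x^2 - 241) and the roots of f are ±√19, ±√241. Hence the splitting field is K = Q(√19, √241). Since 19 and 241 are distinct squarefree integers > 1, their product 4579 is not a perfect square, so √241 ∉ Q(√19). By the tower law [K:Q] = [Q(√19,√241):Q(√19)] · [Q(√19):Q] = 2 · 2 = 4.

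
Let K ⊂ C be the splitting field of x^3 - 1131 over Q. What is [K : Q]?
[K : Q] = 6

The roots of x^3 - 1131 are ∛1131, ω∛1131, ω^2∛1131 where ω = e^(2πi/3) is a primitive cube root of unity, so K = Q(∛1131, ω). Now [Q(∛1131):Q] = 3 (since 1131 is not a perfect cube, x^3 - 1131 is irreducible) and [Q(ω):Q] = 2. Both 2 and 3 divide [K:Q], and [K:Q] ≤ 3·2 = 6, so [K:Q] = 6. (Equivalently: Q(∛1131) ⊂ R but ω ∉ R, so [K : Q(∛1131)] = 2.)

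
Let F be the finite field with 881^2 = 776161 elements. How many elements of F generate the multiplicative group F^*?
There are φ(776160) = 161280 primitive elements

F_q^* is cyclic of order q - 1 = 776160. A cyclic group of order m has exactly φ(m) generators. Here m = 776160 = 2^5 · 3^2 · 5 · 7^2 · 11, so the number of primitive elements is φ(776160) = 161280.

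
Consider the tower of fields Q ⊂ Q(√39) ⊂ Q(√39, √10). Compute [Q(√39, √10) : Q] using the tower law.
[Q(√39, √10) : Q] = 4

[Q(√39):Q] = 2 (min poly x^2 - 39, irreducible since 39 is squarefree > 1). For the top step, suppose √10 ∈ Q(√39), say √10 = c + d√39 with c, d ∈ Q. Squaring: 10 = c^2 + 39d^2 + 2cd√39. Since √39 ∉ Q this forces 2cd = 0. If d = 0 then √10 = c ∈ Q, contradicting 10 squarefree > 1. If c = 0 then 10 = 39d^2, so 39·10 = (39d)^2 is a perfect square in Q — but 39·10 = 390 is not a perfect square (since 39 and 10 are distinct squarefree integers). Contradiction. Hence √10 ∉ Q(√39), so x^2 - 10 stays irreducible over Q(√39) and [Q(√39, √10) : Q(√39)] = 2. By the tower law, [Q(√39, √10) : Q] = 2 · 2 = 4.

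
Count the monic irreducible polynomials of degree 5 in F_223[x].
There are 110294615424 monic irreducible polynomials of degree 5 over F_223

Each element of F_{223^5} that lies in no proper subfield is a root of exactly one monic irreducible of degree 5 over F_223, and each such polynomial has 5 distinct roots in F_{223^5}. By Möbius inversion the count is N_223(5) = (1/5) Σ_{d|5} μ(5/d) · 223^d = (1/5)(μ(5)·223^1 + μ(1)·223^5) = 551473077120/5 = 110294615424.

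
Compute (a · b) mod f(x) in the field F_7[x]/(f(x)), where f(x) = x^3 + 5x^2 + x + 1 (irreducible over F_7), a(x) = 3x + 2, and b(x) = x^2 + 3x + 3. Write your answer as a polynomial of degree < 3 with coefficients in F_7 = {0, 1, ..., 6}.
a · b ≡ 3x^2 + 5x + 3 (mod f(x))

Multiply in F_7[x]: a(x)·b(x) = (3x + 2)·(x^2 + 3x + 3) = 3x^3 + 4x^2 + x + 6. This has degree ≥ 3, so divide by f(x) over F_7: 3x^3 + 4x^2 + x + 6 = (3)·(x^3 + 5x^2 + x + 1) + (3x^2 + 5x + 3). Hence a·b ≡ 3x^2 + 5x + 3 (mod f). (F_7[x]/(f) is a field with 7^3 = 343 elements since f is irreducible of degree 3.)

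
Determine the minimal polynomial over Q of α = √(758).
m_α(x) = x^2 - 758

α satisfies α^2 - 758 = 0, so x^2 - 758 annihilates α. Since d = 758 is squarefree and ≠ 1, it is not a perfect square in Q, so x^2 - 758 has no rational root and is therefore irreducible over Q (a degree-2 polynomial over a field is irreducible iff it has no root). Hence m_α(x) = x^2 - 758.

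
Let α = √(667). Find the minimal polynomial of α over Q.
m_α(x) = x^2 - 667

α satisfies α^2 - 667 = 0, so x^2 - 667 annihilates α. Since d = 667 is squarefree and ≠ 1, it is not a perfect square in Q, so x^2 - 667 has no rational root and is therefore irreducible over Q (a degree-2 polynomial over a field is irreducible iff it has no root). Hence m_α(x) = x^2 - 667.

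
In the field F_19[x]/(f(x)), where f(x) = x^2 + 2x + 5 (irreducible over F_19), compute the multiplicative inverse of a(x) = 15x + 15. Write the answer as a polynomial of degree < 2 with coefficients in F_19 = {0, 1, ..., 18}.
a(x)^(-1) ≡ 6x + 6 (mod f(x))

Since f is irreducible over F_19, F_19[x]/(f) is a field and a(x) ≠ 0 has an inverse. Apply the extended Euclidean algorithm to f(x) and a(x) in F_19[x]: f(x) = (14x + 14)·a(x) + (4). The last nonzero remainder is the constant 4 = gcd(f, a) in F_19. Back-substituting through the division chain expresses 4 = s(x)·a(x) + t(x)·f(x) with s(x) ≡ 5x + 5 (mod f), so (5x + 5)·a(x) ≡ 4 (mod f). Multiplying by 4^(-1) ≡ 5 in F_19 gives a(x)^(-1) ≡ 5·(5x + 5) ≡ 6x + 6 (mod f). Check: (15x + 15)·(6x + 6) = 14x^2 + 9x + 14 ≡ 1 (mod x^2 + 2x + 5).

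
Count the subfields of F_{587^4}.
F_{587^4} has 3 subfields

The subfields of F_{p^n} are exactly the fields F_{p^d} for d | n (each is the fixed field of the unique index-d subgroup of Gal(F_{p^n}/F_p) ≅ Z/nZ). The divisors of n = 4 are {1, 2, 4}, giving 3 subfields: F_{587^1}, F_{587^2}, F_{587^4}.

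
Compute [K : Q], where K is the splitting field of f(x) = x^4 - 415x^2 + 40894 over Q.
[K : Q] = 4

Solving the quadratic in x^2: x^2 = (415 ± √(415^2 - 4·40894))/2 = (415 ± √8649)/2 = (415 ± 93)/2, giving x^2 = 254 or x^2 = 161. So f(x) = (x^2 - 254)(x^2 - 161) and the roots of f are ±√254, ±√161. Hence the splitting field is K = Q(√254, √161). Since 254 and 161 are distinct squarefree integers > 1, their product 40894 is not a perfect square, so √161 ∉ Q(√254). By the tower law [K:Q] = [Q(√254,√161):Q(√254)] · [Q(√254):Q] = 2 · 2 = 4.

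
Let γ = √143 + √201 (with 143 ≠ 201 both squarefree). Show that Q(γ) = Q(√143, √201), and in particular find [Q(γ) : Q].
[Q(γ) : Q] = 4 (equivalently, Q(γ) = Q(√143, √201))

Obviously Q(γ) ⊆ Q(√143, √201), and [Q(√143, √201):Q] = 4 (since 143, 201 are distinct squarefree integers > 1 with 28743 not a perfect square). To show equality we compute the minimal polynomial of γ. From γ = √143 + √201: γ^2 = 143 + 2√(28743) + 201 = 344 + 2√(28743), so γ^2 - 344 = 2√(28743); squaring, (γ^2 - 344)^2 = 4·28743, i.e. γ^4 - 688γ^2 + 118336 - 114972 = 0, i.e. γ^4 - 688γ^2 + 3364 = 0. So γ is a root of x^4 - 688x^2 + 3364. This polynomial is irreducible over Q: it has no rational root (each ±√143 ± √201 is irrational), and any factorization into two quadratics over Q would force √(28743) ∈ Q (pairing opposite roots) or √143, √201 ∈ Q (other pairings), all impossible. Hence [Q(γ):Q] = 4 = [Q(√143, √201):Q], so Q(γ) = Q(√143, √201).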